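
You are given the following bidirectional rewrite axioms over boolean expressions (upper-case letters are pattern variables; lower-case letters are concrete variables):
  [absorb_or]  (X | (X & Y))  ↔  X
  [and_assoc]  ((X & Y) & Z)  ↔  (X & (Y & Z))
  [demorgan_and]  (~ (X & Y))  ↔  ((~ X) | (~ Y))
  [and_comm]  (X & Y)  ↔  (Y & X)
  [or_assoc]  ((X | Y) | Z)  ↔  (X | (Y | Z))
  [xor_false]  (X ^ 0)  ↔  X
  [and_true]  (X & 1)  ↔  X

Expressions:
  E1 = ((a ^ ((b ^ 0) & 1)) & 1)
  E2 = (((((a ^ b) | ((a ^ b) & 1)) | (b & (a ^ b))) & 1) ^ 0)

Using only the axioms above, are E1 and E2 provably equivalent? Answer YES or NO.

YES

step 1: xor_false (→) rewrites (b ^ 0) into b, now ((a ^ (b & 1)) & 1)
step 2: and_true (→) rewrites ((a ^ (b & 1)) & 1) into (a ^ (b & 1))
step 3: and_true (→) rewrites (b & 1) into b, now (a ^ b)
step 4: and_true (←) rewrites (a ^ b) into ((a ^ b) & 1)
step 5: absorb_or (←) rewrites (a ^ b) into ((a ^ b) | ((a ^ b) & b)), now (((a ^ b) | ((a ^ b) & b)) & 1)
step 6: and_comm (→) rewrites ((a ^ b) & b) into (b & (a ^ b)), now (((a ^ b) | (b & (a ^ b))) & 1)
step 7: absorb_or (←) rewrites (a ^ b) into ((a ^ b) | ((a ^ b) & 1)), now ((((a ^ b) | ((a ^ b) & 1)) | (b & (a ^ b))) & 1)
step 8: xor_false (←) rewrites ((((a ^ b) | ((a ^ b) & 1)) | (b & (a ^ b))) & 1) into (((((a ^ b) | ((a ^ b) & 1)) | (b & (a ^ b))) & 1) ^ 0), which is E2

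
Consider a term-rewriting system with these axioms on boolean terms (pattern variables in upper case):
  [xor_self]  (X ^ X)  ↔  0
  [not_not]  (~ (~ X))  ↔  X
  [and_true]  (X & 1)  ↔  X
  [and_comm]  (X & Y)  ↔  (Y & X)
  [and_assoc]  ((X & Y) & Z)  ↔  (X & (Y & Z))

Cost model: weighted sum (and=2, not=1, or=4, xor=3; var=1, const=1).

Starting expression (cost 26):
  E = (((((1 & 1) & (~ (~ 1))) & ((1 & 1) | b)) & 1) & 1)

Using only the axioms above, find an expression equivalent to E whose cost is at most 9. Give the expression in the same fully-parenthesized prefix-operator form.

(1 & (1 | b))   [cost 9]

1. [not_not →] (~ (~ 1))  →  1;  E = (((((1 & 1) & 1) & ((1 & 1) | b)) & 1) & 1)
2. [and_true →] (1 & 1)  →  1;  E = ((((1 & 1) & ((1 & 1) | b)) & 1) & 1)
3. [and_true →] (((1 & 1) & ((1 & 1) | b)) & 1)  →  ((1 & 1) & ((1 & 1) | b));  E = (((1 & 1) & ((1 & 1) | b)) & 1)
4. [and_true →] (((1 & 1) & ((1 & 1) | b)) & 1)  →  ((1 & 1) & ((1 & 1) | b))
5. [and_true →] (1 & 1)  →  1;  E = (1 & ((1 & 1) | b))
6. [and_true →] (1 & 1)  →  1;  cost 9 ≤ 9, done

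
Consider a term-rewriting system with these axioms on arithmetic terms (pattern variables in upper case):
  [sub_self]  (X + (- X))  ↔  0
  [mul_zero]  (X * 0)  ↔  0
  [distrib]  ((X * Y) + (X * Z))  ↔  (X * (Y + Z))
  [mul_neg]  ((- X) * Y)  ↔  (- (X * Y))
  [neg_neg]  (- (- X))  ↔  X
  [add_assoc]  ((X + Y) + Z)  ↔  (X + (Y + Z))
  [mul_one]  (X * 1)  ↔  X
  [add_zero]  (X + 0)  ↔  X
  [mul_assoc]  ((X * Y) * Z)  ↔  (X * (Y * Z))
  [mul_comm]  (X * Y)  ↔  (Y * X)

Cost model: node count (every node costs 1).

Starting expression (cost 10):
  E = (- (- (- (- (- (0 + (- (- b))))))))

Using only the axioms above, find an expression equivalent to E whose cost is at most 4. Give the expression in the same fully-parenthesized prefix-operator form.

1. [neg_neg →] (- (- (- (0 + (- (- b))))))  →  (- (0 + (- (- b))));  E = (- (- (- (0 + (- (- b))))))
2. [neg_neg →] (- (- (- (0 + (- (- b))))))  →  (- (0 + (- (- b))))
3. [neg_neg →] (- (- b))  →  b;  cost 4 ≤ 4, done

(- (0 + b))   [cost 4]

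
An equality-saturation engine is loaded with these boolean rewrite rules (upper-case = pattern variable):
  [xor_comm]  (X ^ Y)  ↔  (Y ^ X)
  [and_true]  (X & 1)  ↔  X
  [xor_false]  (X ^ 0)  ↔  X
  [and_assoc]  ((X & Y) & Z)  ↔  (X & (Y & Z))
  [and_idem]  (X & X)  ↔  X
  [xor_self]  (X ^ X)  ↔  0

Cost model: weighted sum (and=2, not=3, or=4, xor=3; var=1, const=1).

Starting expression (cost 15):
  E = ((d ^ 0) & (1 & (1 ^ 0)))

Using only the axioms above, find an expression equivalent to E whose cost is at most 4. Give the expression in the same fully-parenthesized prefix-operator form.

(d & 1)   [cost 4]

step 1: xor_false (→) rewrites (1 ^ 0) into 1, now ((d ^ 0) & (1 & 1))
step 2: and_true (→) rewrites (1 & 1) into 1, now ((d ^ 0) & 1)
step 3: xor_false (→) rewrites (d ^ 0) into d, reaching cost 4 (bound 4)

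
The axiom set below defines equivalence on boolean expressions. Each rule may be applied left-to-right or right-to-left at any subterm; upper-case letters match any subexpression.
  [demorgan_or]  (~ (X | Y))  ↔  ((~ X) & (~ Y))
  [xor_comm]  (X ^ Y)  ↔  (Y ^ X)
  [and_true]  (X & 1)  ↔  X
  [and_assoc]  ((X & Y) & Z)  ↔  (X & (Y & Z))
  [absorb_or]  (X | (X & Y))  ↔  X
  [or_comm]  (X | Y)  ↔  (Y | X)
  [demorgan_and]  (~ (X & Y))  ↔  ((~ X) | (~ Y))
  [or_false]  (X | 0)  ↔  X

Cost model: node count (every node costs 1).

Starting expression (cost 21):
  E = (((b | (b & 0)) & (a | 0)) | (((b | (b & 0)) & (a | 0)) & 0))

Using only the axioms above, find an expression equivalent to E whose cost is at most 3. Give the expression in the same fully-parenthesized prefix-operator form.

(1) (((b | (b & 0)) & (a | 0)) | (((b | (b & 0)) & (a | 0)) & 0))  =[absorb_or →]=  ((b | (b & 0)) & (a | 0))
(2) (a | 0)  =[or_false →]=  a    ⊢ ((b | (b & 0)) & a)
(3) (b | (b & 0))  =[absorb_or →]=  b    ⊢ cost 3, within 3

(b & a)   [cost 3]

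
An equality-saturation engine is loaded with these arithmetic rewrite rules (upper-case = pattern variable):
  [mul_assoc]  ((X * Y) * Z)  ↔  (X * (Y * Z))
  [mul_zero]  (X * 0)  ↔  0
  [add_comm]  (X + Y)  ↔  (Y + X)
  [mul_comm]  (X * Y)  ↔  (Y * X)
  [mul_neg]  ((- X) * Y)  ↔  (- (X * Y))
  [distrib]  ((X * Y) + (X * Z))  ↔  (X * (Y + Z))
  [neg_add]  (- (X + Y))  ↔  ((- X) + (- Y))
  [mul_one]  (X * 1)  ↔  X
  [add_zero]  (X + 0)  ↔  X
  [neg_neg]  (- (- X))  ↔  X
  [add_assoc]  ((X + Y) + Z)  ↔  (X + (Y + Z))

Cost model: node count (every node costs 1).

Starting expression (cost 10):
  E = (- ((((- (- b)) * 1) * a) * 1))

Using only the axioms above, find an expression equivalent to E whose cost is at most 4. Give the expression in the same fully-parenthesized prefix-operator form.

(- (b * a))   [cost 4]

1. [neg_neg →] (- (- b))  →  b;  E = (- (((b * 1) * a) * 1))
2. [mul_one →] (b * 1)  →  b;  E = (- ((b * a) * 1))
3. [mul_one →] ((b * a) * 1)  →  (b * a);  cost 4 ≤ 4, done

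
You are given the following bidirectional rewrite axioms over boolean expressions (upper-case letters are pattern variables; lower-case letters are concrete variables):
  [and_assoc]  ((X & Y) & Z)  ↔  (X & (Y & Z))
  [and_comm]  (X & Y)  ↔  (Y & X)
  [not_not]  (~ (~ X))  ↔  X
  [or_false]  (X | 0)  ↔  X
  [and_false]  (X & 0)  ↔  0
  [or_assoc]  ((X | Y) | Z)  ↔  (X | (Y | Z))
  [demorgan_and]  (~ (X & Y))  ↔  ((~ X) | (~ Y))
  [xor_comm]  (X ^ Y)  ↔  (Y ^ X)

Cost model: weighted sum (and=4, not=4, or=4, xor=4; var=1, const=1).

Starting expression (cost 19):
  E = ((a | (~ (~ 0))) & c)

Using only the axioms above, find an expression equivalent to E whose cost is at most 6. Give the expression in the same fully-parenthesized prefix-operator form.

(c & a)   [cost 6]

1. [not_not →] (~ (~ 0))  →  0;  E = ((a | 0) & c)
2. [and_comm →] ((a | 0) & c)  →  (c & (a | 0))
3. [or_false →] (a | 0)  →  a;  cost 6 ≤ 6, done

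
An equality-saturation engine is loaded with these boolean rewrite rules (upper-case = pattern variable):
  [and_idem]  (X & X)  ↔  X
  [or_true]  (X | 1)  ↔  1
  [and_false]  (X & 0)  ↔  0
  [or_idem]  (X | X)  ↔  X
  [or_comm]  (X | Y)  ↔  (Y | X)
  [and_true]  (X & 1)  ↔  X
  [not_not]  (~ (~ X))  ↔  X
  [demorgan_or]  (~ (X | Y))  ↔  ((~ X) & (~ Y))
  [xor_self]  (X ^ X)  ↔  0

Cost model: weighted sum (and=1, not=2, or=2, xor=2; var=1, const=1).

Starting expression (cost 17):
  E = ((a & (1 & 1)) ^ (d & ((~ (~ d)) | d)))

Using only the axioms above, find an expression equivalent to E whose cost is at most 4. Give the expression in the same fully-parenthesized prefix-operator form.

(a ^ d)   [cost 4]

1. [not_not →] (~ (~ d))  →  d;  E = ((a & (1 & 1)) ^ (d & (d | d)))
2. [and_idem →] (1 & 1)  →  1;  E = ((a & 1) ^ (d & (d | d)))
3. [or_idem →] (d | d)  →  d;  E = ((a & 1) ^ (d & d))
4. [and_true →] (a & 1)  →  a;  E = (a ^ (d & d))
5. [and_idem →] (d & d)  →  d;  cost 4 ≤ 4, done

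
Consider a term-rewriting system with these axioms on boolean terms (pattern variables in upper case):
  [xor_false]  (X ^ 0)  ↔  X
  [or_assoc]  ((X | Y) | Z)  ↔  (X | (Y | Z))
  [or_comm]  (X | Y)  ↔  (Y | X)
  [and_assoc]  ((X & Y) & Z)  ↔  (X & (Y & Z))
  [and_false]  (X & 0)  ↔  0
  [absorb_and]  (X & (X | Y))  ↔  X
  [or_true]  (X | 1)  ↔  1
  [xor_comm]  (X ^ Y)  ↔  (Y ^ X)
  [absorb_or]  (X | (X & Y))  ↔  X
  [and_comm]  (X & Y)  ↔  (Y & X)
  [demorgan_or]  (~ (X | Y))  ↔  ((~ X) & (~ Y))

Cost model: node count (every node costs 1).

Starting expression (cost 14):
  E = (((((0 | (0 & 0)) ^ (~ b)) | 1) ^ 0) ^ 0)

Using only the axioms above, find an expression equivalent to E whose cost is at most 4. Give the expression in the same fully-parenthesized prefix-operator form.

((~ b) | 1)   [cost 4]

step 1: xor_false (→) rewrites (((((0 | (0 & 0)) ^ (~ b)) | 1) ^ 0) ^ 0) into ((((0 | (0 & 0)) ^ (~ b)) | 1) ^ 0)
step 2: xor_comm (→) rewrites ((0 | (0 & 0)) ^ (~ b)) into ((~ b) ^ (0 | (0 & 0))), now ((((~ b) ^ (0 | (0 & 0))) | 1) ^ 0)
step 3: absorb_or (→) rewrites (0 | (0 & 0)) into 0, now ((((~ b) ^ 0) | 1) ^ 0)
step 4: xor_false (→) rewrites ((((~ b) ^ 0) | 1) ^ 0) into (((~ b) ^ 0) | 1)
step 5: xor_false (→) rewrites ((~ b) ^ 0) into (~ b), reaching cost 4 (bound 4)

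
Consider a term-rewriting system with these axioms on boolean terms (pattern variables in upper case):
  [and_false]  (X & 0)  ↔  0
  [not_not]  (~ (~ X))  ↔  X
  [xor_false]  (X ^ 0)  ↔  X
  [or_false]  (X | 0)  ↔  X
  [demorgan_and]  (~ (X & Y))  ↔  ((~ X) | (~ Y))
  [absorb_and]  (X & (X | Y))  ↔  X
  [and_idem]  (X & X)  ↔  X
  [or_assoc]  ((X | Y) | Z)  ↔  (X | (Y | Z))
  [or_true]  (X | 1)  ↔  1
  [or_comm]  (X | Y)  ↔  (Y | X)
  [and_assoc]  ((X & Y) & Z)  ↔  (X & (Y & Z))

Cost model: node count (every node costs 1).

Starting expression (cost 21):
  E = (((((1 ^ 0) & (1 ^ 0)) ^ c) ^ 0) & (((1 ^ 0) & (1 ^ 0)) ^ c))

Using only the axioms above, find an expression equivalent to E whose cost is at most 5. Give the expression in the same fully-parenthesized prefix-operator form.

1. [xor_false →] ((((1 ^ 0) & (1 ^ 0)) ^ c) ^ 0)  →  (((1 ^ 0) & (1 ^ 0)) ^ c);  E = ((((1 ^ 0) & (1 ^ 0)) ^ c) & (((1 ^ 0) & (1 ^ 0)) ^ c))
2. [and_idem →] ((((1 ^ 0) & (1 ^ 0)) ^ c) & (((1 ^ 0) & (1 ^ 0)) ^ c))  →  (((1 ^ 0) & (1 ^ 0)) ^ c)
3. [and_idem →] ((1 ^ 0) & (1 ^ 0))  →  (1 ^ 0);  cost 5 ≤ 5, done

((1 ^ 0) ^ c)   [cost 5]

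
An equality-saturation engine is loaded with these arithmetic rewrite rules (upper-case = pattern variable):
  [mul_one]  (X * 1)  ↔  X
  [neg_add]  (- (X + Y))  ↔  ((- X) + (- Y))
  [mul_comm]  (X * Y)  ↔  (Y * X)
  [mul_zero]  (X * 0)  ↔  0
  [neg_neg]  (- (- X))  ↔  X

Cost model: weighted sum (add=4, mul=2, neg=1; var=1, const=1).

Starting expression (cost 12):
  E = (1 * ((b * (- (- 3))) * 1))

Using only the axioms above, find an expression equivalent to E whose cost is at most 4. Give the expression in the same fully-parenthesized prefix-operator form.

step 1: mul_one (→) rewrites ((b * (- (- 3))) * 1) into (b * (- (- 3))), now (1 * (b * (- (- 3))))
step 2: mul_comm (→) rewrites (1 * (b * (- (- 3)))) into ((b * (- (- 3))) * 1)
step 3: mul_one (→) rewrites ((b * (- (- 3))) * 1) into (b * (- (- 3)))
step 4: neg_neg (→) rewrites (- (- 3)) into 3, reaching cost 4 (bound 4)

(b * 3)   [cost 4]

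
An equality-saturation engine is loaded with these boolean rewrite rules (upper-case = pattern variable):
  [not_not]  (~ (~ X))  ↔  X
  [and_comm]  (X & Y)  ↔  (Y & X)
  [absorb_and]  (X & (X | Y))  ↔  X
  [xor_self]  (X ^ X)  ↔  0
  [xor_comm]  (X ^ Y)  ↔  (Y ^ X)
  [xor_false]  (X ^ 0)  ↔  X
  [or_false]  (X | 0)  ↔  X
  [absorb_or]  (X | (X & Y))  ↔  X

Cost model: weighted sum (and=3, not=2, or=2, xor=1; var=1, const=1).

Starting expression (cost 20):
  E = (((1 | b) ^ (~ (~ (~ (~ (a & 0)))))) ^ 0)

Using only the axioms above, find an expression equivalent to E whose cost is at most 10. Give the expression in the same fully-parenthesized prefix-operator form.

(1) (((1 | b) ^ (~ (~ (~ (~ (a & 0)))))) ^ 0)  =[xor_false →]=  ((1 | b) ^ (~ (~ (~ (~ (a & 0))))))
(2) (~ (~ (~ (~ (a & 0)))))  =[not_not →]=  (~ (~ (a & 0)))    ⊢ ((1 | b) ^ (~ (~ (a & 0))))
(3) (~ (~ (a & 0)))  =[not_not →]=  (a & 0)    ⊢ cost 10, within 10

((1 | b) ^ (a & 0))   [cost 10]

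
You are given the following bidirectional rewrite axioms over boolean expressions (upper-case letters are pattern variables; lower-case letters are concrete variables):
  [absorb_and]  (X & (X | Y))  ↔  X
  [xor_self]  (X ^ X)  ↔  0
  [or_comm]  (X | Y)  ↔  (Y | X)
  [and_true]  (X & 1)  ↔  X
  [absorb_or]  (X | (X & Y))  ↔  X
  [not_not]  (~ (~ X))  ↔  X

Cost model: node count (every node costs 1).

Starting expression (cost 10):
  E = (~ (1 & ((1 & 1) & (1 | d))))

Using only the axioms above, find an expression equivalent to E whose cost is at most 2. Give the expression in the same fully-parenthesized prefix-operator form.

(~ 1)   [cost 2]

(1) (1 & 1)  =[and_true →]=  1    ⊢ (~ (1 & (1 & (1 | d))))
(2) (1 & (1 | d))  =[absorb_and →]=  1    ⊢ (~ (1 & 1))
(3) (1 & 1)  =[and_true →]=  1    ⊢ cost 2, within 2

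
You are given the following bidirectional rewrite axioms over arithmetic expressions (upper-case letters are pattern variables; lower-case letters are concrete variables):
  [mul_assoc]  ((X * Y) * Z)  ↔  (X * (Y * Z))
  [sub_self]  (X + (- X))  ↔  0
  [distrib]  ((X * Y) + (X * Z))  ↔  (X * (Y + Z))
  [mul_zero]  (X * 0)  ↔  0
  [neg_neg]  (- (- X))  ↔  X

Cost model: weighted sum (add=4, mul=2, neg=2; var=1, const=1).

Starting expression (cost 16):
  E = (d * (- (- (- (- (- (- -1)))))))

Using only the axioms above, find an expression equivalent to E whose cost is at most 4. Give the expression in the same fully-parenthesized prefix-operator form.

(d * -1)   [cost 4]

step 1: neg_neg (→) rewrites (- (- -1)) into -1, now (d * (- (- (- (- -1)))))
step 2: neg_neg (→) rewrites (- (- (- -1))) into (- -1), now (d * (- (- -1)))
step 3: neg_neg (→) rewrites (- (- -1)) into -1, reaching cost 4 (bound 4)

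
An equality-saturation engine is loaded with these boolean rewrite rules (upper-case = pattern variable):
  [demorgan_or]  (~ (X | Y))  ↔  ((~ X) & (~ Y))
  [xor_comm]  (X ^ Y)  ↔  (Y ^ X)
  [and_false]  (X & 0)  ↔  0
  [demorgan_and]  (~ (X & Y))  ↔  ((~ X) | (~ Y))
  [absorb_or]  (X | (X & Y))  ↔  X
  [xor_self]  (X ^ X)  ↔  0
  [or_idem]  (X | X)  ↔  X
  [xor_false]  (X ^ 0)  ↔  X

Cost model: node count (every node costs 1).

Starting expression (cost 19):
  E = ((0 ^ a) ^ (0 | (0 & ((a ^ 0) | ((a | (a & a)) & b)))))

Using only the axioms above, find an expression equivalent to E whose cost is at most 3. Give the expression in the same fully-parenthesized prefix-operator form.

step 1: absorb_or (→) rewrites (a | (a & a)) into a, now ((0 ^ a) ^ (0 | (0 & ((a ^ 0) | (a & b)))))
step 2: xor_false (→) rewrites (a ^ 0) into a, now ((0 ^ a) ^ (0 | (0 & (a | (a & b)))))
step 3: absorb_or (→) rewrites (a | (a & b)) into a, now ((0 ^ a) ^ (0 | (0 & a)))
step 4: absorb_or (→) rewrites (0 | (0 & a)) into 0, now ((0 ^ a) ^ 0)
step 5: xor_comm (→) rewrites ((0 ^ a) ^ 0) into (0 ^ (0 ^ a))
step 6: xor_comm (→) rewrites (0 ^ a) into (a ^ 0), now (0 ^ (a ^ 0))
step 7: xor_false (→) rewrites (a ^ 0) into a, reaching cost 3 (bound 3)

(0 ^ a)   [cost 3]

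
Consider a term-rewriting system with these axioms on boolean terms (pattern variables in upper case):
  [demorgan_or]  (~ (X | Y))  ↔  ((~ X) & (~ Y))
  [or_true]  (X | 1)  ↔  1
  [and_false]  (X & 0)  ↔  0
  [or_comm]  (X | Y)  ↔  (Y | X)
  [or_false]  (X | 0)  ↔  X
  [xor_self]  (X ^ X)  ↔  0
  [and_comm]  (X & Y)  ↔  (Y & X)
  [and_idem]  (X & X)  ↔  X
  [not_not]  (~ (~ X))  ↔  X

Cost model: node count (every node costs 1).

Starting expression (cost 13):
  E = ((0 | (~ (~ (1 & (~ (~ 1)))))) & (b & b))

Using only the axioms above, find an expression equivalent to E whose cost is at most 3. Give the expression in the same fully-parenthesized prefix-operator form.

(1 & b)   [cost 3]

step 1: not_not (→) rewrites (~ (~ (1 & (~ (~ 1))))) into (1 & (~ (~ 1))), now ((0 | (1 & (~ (~ 1)))) & (b & b))
step 2: not_not (→) rewrites (~ (~ 1)) into 1, now ((0 | (1 & 1)) & (b & b))
step 3: or_comm (→) rewrites (0 | (1 & 1)) into ((1 & 1) | 0), now (((1 & 1) | 0) & (b & b))
step 4: or_false (→) rewrites ((1 & 1) | 0) into (1 & 1), now ((1 & 1) & (b & b))
step 5: and_idem (→) rewrites (b & b) into b, now ((1 & 1) & b)
step 6: and_idem (→) rewrites (1 & 1) into 1, reaching cost 3 (bound 3)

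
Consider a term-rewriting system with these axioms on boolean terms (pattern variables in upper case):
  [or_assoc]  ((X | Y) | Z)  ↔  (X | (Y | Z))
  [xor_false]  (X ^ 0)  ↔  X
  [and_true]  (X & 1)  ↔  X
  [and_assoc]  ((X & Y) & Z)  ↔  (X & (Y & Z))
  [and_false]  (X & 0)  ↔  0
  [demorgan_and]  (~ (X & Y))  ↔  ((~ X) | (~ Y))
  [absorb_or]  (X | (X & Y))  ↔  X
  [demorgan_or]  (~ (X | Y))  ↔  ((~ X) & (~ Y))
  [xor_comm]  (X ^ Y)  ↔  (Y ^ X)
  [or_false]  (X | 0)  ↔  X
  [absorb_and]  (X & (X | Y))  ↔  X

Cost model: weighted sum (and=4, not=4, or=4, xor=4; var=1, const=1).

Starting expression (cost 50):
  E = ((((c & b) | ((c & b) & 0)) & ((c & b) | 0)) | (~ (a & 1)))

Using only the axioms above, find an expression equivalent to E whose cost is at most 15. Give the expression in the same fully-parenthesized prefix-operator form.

((c & b) | (~ a))   [cost 15]

(1) ((c & b) | ((c & b) & 0))  =[absorb_or →]=  (c & b)    ⊢ (((c & b) & ((c & b) | 0)) | (~ (a & 1)))
(2) ((c & b) & ((c & b) | 0))  =[absorb_and →]=  (c & b)    ⊢ ((c & b) | (~ (a & 1)))
(3) (a & 1)  =[and_true →]=  a    ⊢ cost 15, within 15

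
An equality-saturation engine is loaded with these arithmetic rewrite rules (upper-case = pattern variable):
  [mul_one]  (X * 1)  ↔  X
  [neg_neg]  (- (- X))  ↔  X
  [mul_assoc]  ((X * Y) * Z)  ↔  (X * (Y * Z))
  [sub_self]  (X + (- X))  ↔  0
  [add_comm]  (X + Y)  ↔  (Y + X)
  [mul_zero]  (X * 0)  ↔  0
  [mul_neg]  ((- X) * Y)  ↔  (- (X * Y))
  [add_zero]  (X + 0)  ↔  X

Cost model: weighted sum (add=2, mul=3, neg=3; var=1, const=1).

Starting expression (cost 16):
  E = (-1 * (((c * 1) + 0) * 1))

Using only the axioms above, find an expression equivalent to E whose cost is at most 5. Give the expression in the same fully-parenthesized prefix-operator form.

(-1 * c)   [cost 5]

(1) (c * 1)  =[mul_one →]=  c    ⊢ (-1 * ((c + 0) * 1))
(2) ((c + 0) * 1)  =[mul_one →]=  (c + 0)    ⊢ (-1 * (c + 0))
(3) (c + 0)  =[add_zero →]=  c    ⊢ cost 5, within 5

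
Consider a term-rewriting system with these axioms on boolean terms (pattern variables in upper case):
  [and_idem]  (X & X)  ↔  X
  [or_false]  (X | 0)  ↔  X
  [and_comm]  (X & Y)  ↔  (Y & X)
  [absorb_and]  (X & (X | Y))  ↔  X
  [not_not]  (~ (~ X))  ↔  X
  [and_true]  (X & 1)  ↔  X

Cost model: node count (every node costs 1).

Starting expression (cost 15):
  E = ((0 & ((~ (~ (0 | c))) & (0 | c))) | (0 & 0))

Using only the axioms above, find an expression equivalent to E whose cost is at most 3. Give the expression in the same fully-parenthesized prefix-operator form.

(0 | 0)   [cost 3]

step 1: not_not (→) rewrites (~ (~ (0 | c))) into (0 | c), now ((0 & ((0 | c) & (0 | c))) | (0 & 0))
step 2: and_idem (→) rewrites ((0 | c) & (0 | c)) into (0 | c), now ((0 & (0 | c)) | (0 & 0))
step 3: and_idem (→) rewrites (0 & 0) into 0, now ((0 & (0 | c)) | 0)
step 4: absorb_and (→) rewrites (0 & (0 | c)) into 0, reaching cost 3 (bound 3)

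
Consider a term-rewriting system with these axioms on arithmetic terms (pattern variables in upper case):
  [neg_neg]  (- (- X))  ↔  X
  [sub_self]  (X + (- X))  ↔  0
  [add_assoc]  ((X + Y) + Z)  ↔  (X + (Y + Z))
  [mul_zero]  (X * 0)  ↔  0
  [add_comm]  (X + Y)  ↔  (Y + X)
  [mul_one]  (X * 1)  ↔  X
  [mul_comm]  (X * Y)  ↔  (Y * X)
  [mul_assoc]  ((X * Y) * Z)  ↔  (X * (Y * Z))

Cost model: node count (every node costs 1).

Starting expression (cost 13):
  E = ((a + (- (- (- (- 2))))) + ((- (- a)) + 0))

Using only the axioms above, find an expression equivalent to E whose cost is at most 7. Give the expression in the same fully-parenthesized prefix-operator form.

((a + 2) + (a + 0))   [cost 7]

step 1: neg_neg (→) rewrites (- (- a)) into a, now ((a + (- (- (- (- 2))))) + (a + 0))
step 2: neg_neg (→) rewrites (- (- 2)) into 2, now ((a + (- (- 2))) + (a + 0))
step 3: neg_neg (→) rewrites (- (- 2)) into 2, reaching cost 7 (bound 7)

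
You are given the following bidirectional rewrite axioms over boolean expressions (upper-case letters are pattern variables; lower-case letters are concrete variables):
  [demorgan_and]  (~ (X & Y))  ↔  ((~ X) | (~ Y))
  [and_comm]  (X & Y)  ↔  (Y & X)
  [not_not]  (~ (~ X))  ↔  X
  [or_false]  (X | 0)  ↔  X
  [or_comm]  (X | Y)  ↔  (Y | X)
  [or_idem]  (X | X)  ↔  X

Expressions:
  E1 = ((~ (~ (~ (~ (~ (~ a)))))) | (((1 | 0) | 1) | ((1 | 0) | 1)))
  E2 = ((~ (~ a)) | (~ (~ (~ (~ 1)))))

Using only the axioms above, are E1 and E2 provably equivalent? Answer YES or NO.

(1) (~ (~ a))  =[not_not →]=  a    ⊢ ((~ (~ (~ (~ a)))) | (((1 | 0) | 1) | ((1 | 0) | 1)))
(2) (~ (~ a))  =[not_not →]=  a    ⊢ ((~ (~ a)) | (((1 | 0) | 1) | ((1 | 0) | 1)))
(3) (~ (~ a))  =[not_not →]=  a    ⊢ (a | (((1 | 0) | 1) | ((1 | 0) | 1)))
(4) (((1 | 0) | 1) | ((1 | 0) | 1))  =[or_idem →]=  ((1 | 0) | 1)    ⊢ (a | ((1 | 0) | 1))
(5) (1 | 0)  =[or_false →]=  1    ⊢ (a | (1 | 1))
(6) (1 | 1)  =[or_idem →]=  1    ⊢ (a | 1)
(7) 1  =[not_not ←]=  (~ (~ 1))    ⊢ (a | (~ (~ 1)))
(8) a  =[not_not ←]=  (~ (~ a))    ⊢ ((~ (~ a)) | (~ (~ 1)))
(9) 1  =[not_not ←]=  (~ (~ 1))    ⊢ E2

YES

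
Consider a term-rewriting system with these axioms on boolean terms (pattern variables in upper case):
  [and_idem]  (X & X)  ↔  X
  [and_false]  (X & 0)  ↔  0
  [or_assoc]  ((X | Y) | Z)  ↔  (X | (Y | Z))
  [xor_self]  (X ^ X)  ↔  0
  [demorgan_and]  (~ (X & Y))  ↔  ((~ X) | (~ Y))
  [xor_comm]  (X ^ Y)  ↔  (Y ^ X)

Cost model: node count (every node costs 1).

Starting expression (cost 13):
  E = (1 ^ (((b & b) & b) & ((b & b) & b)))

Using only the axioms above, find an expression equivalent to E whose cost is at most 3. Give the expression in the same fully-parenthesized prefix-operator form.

(1 ^ b)   [cost 3]

1. [and_idem →] (((b & b) & b) & ((b & b) & b))  →  ((b & b) & b);  E = (1 ^ ((b & b) & b))
2. [and_idem →] (b & b)  →  b;  E = (1 ^ (b & b))
3. [and_idem →] (b & b)  →  b;  cost 3 ≤ 3, done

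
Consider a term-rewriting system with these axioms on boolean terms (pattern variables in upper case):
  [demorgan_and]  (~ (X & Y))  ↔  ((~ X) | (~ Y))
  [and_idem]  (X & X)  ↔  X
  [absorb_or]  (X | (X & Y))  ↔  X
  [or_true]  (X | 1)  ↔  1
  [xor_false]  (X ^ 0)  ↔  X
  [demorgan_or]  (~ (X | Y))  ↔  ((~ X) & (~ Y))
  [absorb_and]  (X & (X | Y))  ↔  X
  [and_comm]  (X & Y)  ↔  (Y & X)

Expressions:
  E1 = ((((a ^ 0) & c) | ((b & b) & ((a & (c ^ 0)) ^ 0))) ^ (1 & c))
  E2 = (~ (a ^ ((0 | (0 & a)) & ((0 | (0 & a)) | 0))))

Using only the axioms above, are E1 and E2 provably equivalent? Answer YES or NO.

NO

All listed rules preserve value, hence provable equivalence implies equal values everywhere; look for a separating assignment.
a=0, b=0, c=0 gives E1 ↦ 0, E2 ↦ 1; values differ ⇒ not provably equivalent.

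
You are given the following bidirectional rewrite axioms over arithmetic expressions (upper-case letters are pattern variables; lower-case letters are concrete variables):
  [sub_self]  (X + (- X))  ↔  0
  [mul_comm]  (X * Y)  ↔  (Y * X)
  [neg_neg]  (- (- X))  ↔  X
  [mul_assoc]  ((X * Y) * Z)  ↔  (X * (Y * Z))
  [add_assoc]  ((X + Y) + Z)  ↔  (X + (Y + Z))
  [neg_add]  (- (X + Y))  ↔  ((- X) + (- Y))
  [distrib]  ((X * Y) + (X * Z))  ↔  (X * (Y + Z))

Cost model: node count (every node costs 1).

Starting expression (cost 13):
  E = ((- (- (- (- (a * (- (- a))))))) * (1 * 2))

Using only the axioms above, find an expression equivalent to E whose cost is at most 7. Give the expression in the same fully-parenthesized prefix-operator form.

((a * a) * (1 * 2))   [cost 7]

1. [neg_neg →] (- (- a))  →  a;  E = ((- (- (- (- (a * a))))) * (1 * 2))
2. [neg_neg →] (- (- (- (a * a))))  →  (- (a * a));  E = ((- (- (a * a))) * (1 * 2))
3. [neg_neg →] (- (- (a * a)))  →  (a * a);  cost 7 ≤ 7, done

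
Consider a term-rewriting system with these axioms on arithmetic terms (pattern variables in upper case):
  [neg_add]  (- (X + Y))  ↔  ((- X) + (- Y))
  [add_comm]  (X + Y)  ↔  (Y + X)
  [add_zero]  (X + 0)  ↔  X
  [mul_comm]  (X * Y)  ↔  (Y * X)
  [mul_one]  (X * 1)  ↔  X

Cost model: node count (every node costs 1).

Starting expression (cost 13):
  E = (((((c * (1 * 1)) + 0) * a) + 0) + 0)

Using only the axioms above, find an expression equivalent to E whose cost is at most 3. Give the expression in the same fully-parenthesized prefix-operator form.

(1) (1 * 1)  =[mul_one →]=  1    ⊢ (((((c * 1) + 0) * a) + 0) + 0)
(2) (c * 1)  =[mul_one →]=  c    ⊢ ((((c + 0) * a) + 0) + 0)
(3) (c + 0)  =[add_zero →]=  c    ⊢ (((c * a) + 0) + 0)
(4) (c * a)  =[mul_comm →]=  (a * c)    ⊢ (((a * c) + 0) + 0)
(5) ((a * c) + 0)  =[add_zero →]=  (a * c)    ⊢ ((a * c) + 0)
(6) ((a * c) + 0)  =[add_zero →]=  (a * c)    ⊢ cost 3, within 3

(a * c)   [cost 3]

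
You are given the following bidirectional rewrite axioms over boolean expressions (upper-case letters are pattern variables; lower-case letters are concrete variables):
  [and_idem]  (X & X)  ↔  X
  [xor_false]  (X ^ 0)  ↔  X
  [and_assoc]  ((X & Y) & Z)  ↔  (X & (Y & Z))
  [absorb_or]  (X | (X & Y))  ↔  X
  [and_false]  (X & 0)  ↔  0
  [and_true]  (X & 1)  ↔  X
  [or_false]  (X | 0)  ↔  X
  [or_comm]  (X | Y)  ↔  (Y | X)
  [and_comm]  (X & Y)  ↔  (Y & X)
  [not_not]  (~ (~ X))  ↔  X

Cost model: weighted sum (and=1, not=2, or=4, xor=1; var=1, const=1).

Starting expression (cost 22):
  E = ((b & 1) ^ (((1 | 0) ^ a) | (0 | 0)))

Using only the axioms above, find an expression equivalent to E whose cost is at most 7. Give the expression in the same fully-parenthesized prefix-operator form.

step 1: or_false (→) rewrites (0 | 0) into 0, now ((b & 1) ^ (((1 | 0) ^ a) | 0))
step 2: or_false (→) rewrites (1 | 0) into 1, now ((b & 1) ^ ((1 ^ a) | 0))
step 3: or_false (→) rewrites ((1 ^ a) | 0) into (1 ^ a), reaching cost 7 (bound 7)

((b & 1) ^ (1 ^ a))   [cost 7]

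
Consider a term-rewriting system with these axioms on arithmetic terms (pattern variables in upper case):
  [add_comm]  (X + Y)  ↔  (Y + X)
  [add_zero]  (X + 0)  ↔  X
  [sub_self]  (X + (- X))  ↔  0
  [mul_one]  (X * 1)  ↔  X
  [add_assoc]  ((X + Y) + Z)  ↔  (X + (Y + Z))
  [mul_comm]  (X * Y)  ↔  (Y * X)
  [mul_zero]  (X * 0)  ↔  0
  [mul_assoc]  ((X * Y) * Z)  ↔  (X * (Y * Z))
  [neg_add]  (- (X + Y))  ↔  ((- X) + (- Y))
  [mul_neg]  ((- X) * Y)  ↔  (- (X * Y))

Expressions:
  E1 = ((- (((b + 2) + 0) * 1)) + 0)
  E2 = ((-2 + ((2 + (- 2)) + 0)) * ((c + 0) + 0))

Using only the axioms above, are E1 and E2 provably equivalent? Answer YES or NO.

All listed rules preserve value, hence provable equivalence implies equal values everywhere; look for a separating assignment.
b=0, c=0 gives E1 ↦ -2, E2 ↦ 0; values differ ⇒ not provably equivalent.

NO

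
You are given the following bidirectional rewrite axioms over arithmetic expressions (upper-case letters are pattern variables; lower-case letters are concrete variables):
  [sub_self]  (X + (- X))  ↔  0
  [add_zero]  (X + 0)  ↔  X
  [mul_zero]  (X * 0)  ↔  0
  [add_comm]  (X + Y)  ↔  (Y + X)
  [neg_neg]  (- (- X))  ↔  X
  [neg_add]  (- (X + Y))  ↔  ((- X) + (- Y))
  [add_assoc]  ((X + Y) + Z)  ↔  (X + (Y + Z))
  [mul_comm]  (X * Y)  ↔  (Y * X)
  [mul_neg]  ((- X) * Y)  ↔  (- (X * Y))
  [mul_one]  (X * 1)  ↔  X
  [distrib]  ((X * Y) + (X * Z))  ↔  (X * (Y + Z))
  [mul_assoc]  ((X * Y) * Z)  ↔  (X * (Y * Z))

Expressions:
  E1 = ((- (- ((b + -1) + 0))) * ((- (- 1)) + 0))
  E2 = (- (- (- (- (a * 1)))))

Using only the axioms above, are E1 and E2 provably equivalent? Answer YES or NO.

Every axiom is a valid identity, so a rewrite proof would force E1 and E2 to agree under every assignment.
At a=0, b=0: E1 = -1 but E2 = 0; they differ, so no derivation exists.

NO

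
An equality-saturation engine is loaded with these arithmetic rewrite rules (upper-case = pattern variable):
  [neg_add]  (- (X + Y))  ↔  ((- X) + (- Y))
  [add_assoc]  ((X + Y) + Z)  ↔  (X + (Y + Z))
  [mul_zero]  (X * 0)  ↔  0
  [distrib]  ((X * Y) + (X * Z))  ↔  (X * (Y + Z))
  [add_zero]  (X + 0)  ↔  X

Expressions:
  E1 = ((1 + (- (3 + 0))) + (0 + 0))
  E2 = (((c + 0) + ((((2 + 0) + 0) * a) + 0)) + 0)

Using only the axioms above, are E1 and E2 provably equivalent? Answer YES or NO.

NO

All listed rules preserve value, hence provable equivalence implies equal values everywhere; look for a separating assignment.
a=0, c=0 gives E1 ↦ -2, E2 ↦ 0; values differ ⇒ not provably equivalent.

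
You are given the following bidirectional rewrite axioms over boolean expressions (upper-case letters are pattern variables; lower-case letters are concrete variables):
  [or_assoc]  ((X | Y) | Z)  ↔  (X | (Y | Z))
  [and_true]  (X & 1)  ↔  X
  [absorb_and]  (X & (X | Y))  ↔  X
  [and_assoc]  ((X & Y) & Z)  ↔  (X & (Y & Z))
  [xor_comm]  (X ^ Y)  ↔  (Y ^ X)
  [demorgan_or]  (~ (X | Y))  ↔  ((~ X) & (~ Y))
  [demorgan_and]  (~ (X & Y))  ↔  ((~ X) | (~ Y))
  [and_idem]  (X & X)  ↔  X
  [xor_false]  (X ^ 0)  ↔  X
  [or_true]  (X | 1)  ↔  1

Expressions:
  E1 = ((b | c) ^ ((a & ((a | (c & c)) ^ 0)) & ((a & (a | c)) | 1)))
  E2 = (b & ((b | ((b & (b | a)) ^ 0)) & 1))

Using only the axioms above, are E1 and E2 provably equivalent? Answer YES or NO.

The axioms are sound identities: if E1 ↔* E2 then E1 and E2 evaluate identically under any assignment.
Under a=0, b=0, c=1: E1 evaluates to 1, E2 to 0. Distinct ⇒ no rewrite sequence connects them.

NO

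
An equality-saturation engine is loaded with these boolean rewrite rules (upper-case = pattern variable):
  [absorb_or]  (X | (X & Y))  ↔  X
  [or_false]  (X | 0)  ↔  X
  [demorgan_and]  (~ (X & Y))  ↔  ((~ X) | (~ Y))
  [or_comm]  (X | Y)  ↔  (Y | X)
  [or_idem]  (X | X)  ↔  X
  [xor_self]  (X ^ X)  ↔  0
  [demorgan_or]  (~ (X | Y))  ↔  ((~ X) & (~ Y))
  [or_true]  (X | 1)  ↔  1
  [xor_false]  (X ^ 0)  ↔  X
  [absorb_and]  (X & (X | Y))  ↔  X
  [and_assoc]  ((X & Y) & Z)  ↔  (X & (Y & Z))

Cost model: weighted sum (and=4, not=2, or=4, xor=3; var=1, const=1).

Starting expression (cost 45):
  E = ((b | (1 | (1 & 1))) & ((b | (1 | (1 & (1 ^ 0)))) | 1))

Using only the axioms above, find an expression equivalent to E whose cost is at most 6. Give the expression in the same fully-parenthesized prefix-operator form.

(1) (1 ^ 0)  =[xor_false →]=  1    ⊢ ((b | (1 | (1 & 1))) & ((b | (1 | (1 & 1))) | 1))
(2) ((b | (1 | (1 & 1))) & ((b | (1 | (1 & 1))) | 1))  =[absorb_and →]=  (b | (1 | (1 & 1)))
(3) (1 | (1 & 1))  =[absorb_or →]=  1    ⊢ cost 6, within 6

(b | 1)   [cost 6]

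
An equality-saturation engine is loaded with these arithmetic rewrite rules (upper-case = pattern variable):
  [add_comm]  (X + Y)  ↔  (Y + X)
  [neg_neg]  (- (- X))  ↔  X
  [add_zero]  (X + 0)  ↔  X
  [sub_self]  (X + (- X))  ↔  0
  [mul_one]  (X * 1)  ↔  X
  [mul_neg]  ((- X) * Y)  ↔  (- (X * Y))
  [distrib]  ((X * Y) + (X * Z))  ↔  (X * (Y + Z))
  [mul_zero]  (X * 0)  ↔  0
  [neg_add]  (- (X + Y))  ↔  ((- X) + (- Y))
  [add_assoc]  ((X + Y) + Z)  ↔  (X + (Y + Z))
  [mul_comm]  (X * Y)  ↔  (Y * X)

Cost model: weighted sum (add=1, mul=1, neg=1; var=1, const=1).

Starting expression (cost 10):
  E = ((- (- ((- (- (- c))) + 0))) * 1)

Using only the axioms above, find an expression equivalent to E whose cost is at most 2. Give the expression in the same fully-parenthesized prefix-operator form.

(1) (- (- c))  =[neg_neg →]=  c    ⊢ ((- (- ((- c) + 0))) * 1)
(2) ((- (- ((- c) + 0))) * 1)  =[mul_one →]=  (- (- ((- c) + 0)))
(3) ((- c) + 0)  =[add_zero →]=  (- c)    ⊢ (- (- (- c)))
(4) (- (- (- c)))  =[neg_neg →]=  (- c)    ⊢ cost 2, within 2

(- c)   [cost 2]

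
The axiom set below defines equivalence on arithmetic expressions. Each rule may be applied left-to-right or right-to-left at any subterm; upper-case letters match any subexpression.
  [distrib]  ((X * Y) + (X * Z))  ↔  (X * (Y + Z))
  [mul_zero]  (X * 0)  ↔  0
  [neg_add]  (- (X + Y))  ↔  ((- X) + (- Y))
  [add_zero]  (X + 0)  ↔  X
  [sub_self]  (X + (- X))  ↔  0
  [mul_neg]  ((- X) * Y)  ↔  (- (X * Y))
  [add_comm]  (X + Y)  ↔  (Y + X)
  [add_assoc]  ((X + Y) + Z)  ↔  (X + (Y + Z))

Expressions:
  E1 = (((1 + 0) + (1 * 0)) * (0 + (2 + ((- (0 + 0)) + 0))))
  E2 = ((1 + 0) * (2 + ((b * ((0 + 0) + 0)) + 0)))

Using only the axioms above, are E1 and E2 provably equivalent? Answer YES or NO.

YES

1. [add_zero →] (0 + 0)  →  0;  E1 = (((1 + 0) + (1 * 0)) * (0 + (2 + ((- 0) + 0))))
2. [add_zero →] (1 + 0)  →  1;  E1 = ((1 + (1 * 0)) * (0 + (2 + ((- 0) + 0))))
3. [add_comm →] ((- 0) + 0)  →  (0 + (- 0));  E1 = ((1 + (1 * 0)) * (0 + (2 + (0 + (- 0)))))
4. [sub_self →] (0 + (- 0))  →  0;  E1 = ((1 + (1 * 0)) * (0 + (2 + 0)))
5. [add_zero →] (2 + 0)  →  2;  E1 = ((1 + (1 * 0)) * (0 + 2))
6. [mul_zero →] (1 * 0)  →  0;  E1 = ((1 + 0) * (0 + 2))
7. [add_comm →] (0 + 2)  →  (2 + 0);  E1 = ((1 + 0) * (2 + 0))
8. [add_zero →] (2 + 0)  →  2;  E1 = ((1 + 0) * 2)
9. [add_zero →] (1 + 0)  →  1;  E1 = (1 * 2)
10. [add_zero ←] 2  →  (2 + 0);  E1 = (1 * (2 + 0))
11. [mul_zero ←] 0  →  (b * 0);  E1 = (1 * (2 + (b * 0)))
12. [add_zero ←] 0  →  (0 + 0);  E1 = (1 * (2 + (b * (0 + 0))))
13. [add_zero ←] (b * (0 + 0))  →  ((b * (0 + 0)) + 0);  E1 = (1 * (2 + ((b * (0 + 0)) + 0)))
14. [add_zero ←] 1  →  (1 + 0);  E1 = ((1 + 0) * (2 + ((b * (0 + 0)) + 0)))
15. [add_zero ←] (0 + 0)  →  ((0 + 0) + 0);  this is E2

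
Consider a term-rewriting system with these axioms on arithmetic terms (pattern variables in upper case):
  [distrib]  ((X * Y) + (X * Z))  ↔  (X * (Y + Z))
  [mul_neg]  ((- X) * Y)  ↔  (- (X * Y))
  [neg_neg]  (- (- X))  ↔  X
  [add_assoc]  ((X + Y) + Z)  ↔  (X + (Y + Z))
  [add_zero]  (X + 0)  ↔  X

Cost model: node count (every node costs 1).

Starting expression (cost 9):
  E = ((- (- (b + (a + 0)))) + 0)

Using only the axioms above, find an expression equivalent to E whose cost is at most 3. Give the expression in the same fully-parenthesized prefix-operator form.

step 1: add_zero (→) rewrites ((- (- (b + (a + 0)))) + 0) into (- (- (b + (a + 0))))
step 2: neg_neg (→) rewrites (- (- (b + (a + 0)))) into (b + (a + 0))
step 3: add_zero (→) rewrites (a + 0) into a, reaching cost 3 (bound 3)

(b + a)   [cost 3]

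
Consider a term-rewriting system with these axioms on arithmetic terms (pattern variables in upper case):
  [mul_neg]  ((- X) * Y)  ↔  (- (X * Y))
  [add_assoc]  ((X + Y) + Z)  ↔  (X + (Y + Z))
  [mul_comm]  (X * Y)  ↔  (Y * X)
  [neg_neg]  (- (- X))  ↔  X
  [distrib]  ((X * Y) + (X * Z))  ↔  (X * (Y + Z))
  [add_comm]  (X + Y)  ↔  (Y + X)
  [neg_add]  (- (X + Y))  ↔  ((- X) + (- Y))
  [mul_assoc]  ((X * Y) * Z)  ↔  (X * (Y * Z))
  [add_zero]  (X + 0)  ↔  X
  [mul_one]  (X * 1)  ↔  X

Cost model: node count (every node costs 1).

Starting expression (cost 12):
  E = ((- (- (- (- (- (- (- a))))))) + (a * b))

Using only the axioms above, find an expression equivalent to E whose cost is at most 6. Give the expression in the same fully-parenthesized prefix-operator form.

((- a) + (a * b))   [cost 6]

(1) (- (- (- a)))  =[neg_neg →]=  (- a)    ⊢ ((- (- (- (- (- a))))) + (a * b))
(2) (- (- (- (- (- a)))))  =[neg_neg →]=  (- (- (- a)))    ⊢ ((- (- (- a))) + (a * b))
(3) (- (- (- a)))  =[neg_neg →]=  (- a)    ⊢ cost 6, within 6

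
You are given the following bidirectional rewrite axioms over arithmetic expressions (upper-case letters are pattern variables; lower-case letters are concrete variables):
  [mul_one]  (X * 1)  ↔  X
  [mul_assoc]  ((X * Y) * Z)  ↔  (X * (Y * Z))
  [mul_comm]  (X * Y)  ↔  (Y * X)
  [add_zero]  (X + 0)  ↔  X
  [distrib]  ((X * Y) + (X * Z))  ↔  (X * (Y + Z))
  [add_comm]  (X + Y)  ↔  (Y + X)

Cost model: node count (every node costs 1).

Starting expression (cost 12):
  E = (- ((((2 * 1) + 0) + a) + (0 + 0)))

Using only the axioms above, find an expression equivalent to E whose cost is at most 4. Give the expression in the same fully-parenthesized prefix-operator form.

(- (a + 2))   [cost 4]

(1) (2 * 1)  =[mul_one →]=  2    ⊢ (- (((2 + 0) + a) + (0 + 0)))
(2) (0 + 0)  =[add_zero →]=  0    ⊢ (- (((2 + 0) + a) + 0))
(3) ((2 + 0) + a)  =[add_comm →]=  (a + (2 + 0))    ⊢ (- ((a + (2 + 0)) + 0))
(4) (2 + 0)  =[add_zero →]=  2    ⊢ (- ((a + 2) + 0))
(5) ((a + 2) + 0)  =[add_zero →]=  (a + 2)    ⊢ cost 4, within 4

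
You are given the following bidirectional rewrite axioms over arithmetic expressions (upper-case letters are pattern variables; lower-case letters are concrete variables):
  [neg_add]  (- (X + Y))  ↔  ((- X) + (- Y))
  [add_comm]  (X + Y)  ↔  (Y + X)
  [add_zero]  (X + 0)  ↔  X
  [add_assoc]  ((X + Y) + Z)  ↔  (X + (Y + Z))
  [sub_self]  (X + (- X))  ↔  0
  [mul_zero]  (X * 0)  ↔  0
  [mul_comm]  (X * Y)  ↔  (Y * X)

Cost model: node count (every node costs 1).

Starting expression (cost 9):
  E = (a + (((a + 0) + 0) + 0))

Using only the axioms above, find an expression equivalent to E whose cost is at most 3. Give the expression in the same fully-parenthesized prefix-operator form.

(1) (a + 0)  =[add_zero →]=  a    ⊢ (a + ((a + 0) + 0))
(2) ((a + 0) + 0)  =[add_zero →]=  (a + 0)    ⊢ (a + (a + 0))
(3) (a + 0)  =[add_zero →]=  a    ⊢ cost 3, within 3

(a + a)   [cost 3]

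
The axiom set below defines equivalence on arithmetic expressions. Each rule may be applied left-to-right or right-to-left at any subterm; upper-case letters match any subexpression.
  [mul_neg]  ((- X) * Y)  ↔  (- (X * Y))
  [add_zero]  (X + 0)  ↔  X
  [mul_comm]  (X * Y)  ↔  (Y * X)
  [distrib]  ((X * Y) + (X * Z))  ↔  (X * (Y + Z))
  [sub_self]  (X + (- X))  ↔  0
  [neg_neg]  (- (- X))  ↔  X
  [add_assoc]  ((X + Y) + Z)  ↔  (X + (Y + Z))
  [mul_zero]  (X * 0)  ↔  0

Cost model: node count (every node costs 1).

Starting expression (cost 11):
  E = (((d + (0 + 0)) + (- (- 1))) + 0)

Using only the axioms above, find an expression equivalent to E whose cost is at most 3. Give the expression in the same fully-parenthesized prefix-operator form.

1. [add_zero →] (((d + (0 + 0)) + (- (- 1))) + 0)  →  ((d + (0 + 0)) + (- (- 1)))
2. [add_zero →] (0 + 0)  →  0;  E = ((d + 0) + (- (- 1)))
3. [add_zero →] (d + 0)  →  d;  E = (d + (- (- 1)))
4. [neg_neg →] (- (- 1))  →  1;  cost 3 ≤ 3, done

(d + 1)   [cost 3]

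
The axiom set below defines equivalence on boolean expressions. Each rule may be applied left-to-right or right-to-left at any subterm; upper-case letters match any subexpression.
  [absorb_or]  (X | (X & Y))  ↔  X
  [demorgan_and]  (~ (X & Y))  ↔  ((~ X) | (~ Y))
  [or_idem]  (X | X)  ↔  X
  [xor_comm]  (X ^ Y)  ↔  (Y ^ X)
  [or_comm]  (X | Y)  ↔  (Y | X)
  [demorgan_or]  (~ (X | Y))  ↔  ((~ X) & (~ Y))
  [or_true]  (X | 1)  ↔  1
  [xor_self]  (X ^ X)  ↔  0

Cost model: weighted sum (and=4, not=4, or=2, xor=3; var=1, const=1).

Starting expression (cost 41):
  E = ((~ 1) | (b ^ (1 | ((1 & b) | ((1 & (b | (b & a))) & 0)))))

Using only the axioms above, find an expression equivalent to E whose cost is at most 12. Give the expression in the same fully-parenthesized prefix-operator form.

(1) (b | (b & a))  =[absorb_or →]=  b    ⊢ ((~ 1) | (b ^ (1 | ((1 & b) | ((1 & b) & 0)))))
(2) ((1 & b) | ((1 & b) & 0))  =[absorb_or →]=  (1 & b)    ⊢ ((~ 1) | (b ^ (1 | (1 & b))))
(3) (1 | (1 & b))  =[absorb_or →]=  1    ⊢ cost 12, within 12

((~ 1) | (b ^ 1))   [cost 12]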